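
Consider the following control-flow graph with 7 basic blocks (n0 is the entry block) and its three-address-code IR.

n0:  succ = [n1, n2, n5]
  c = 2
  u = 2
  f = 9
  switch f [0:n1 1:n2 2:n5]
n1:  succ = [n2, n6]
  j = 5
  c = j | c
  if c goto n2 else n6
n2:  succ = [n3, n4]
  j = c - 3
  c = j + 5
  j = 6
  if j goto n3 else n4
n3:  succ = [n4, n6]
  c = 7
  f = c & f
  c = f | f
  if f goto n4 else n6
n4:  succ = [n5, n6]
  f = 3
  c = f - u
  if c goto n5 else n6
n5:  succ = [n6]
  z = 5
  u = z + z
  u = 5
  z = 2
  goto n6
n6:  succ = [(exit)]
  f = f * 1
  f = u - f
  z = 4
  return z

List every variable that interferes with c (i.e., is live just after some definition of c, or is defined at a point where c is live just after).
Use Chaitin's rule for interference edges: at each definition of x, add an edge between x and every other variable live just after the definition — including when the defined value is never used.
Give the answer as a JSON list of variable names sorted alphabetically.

Per-block:
  n0 def {c,f,u} use ∅
  n1 def {c,j} use {c}
  n2 def {c,j} use {c}
  n3 def {c,f} use {f}
  n4 def {c,f} use {u}
  n5 def {u,z} use ∅
  n6 def {f,z} use {f,u}

Liveness:
  n0: in=∅ out={c,f,u}
  n1: in={c,f,u} out={c,f,u}
  n2: in={c,f,u} out={f,u}
  n3: in={f,u} out={f,u}
  n4: in={u} out={f,u}
  n5: in={f} out={f,u}
  n6: in={f,u} out=∅

Interference:
  c↔{f,j,u}
  f↔{c,j,u,z}
  j↔{c,f,u}
  u↔{c,f,j,z}
  z↔{f,u}

N(c) = ["f", "j", "u"]

Answer: ["f", "j", "u"]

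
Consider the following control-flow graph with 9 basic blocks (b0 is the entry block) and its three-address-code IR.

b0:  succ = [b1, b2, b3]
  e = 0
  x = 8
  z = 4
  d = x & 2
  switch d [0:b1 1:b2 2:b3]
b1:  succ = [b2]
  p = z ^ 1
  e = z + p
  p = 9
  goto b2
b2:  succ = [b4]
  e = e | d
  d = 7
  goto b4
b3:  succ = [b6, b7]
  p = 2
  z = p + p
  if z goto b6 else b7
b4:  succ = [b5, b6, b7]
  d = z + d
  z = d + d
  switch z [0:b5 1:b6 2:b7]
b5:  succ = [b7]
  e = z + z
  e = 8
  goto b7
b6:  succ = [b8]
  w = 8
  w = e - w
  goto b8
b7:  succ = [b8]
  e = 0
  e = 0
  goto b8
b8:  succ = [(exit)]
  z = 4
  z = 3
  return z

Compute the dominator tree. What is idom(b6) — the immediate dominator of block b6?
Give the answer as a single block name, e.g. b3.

Answer: b0

Analysis:
idom tree: b1←b0 b2←b0 b3←b0 b4←b2 b5←b4 b6←b0 b7←b0 b8←b0
Join-block Dom:
  b2: preds {b0,b1}: {b0} ∩ {b0,b1} = {b0}; idom=b0
  b6: preds {b3,b4}: {b0,b3} ∩ {b0,b2,b4} = {b0}; idom=b0
  b7: preds {b3,b4,b5}: {b0,b3} ∩ {b0,b2,b4} ∩ {b0,b2,b4,b5} = {b0}; idom=b0
  b8: preds {b6,b7}: {b0,b6} ∩ {b0,b7} = {b0}; idom=b0

idom(b6) = b0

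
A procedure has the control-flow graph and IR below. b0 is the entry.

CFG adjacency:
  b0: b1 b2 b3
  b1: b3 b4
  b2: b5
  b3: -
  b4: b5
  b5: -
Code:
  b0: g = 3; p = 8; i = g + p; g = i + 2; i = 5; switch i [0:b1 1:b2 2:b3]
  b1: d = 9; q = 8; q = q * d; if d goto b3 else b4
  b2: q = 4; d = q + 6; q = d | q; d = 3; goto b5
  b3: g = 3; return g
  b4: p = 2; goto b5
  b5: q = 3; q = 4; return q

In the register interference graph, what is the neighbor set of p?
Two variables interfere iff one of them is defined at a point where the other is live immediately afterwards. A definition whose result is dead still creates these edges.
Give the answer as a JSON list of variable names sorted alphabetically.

Answer: ["g"]

Analysis:
Per-block:
  b0: {g,i,p} / ∅
  b1: {d,q} / ∅
  b2: {d,q} / ∅
  b3: {g} / ∅
  b4: {p} / ∅
  b5: {q} / ∅

Backward fixpoint:
  b0 li=∅ lo=∅
  b1 li=∅ lo=∅
  b2 li=∅ lo=∅
  b3 li=∅ lo=∅
  b4 li=∅ lo=∅
  b5 li=∅ lo=∅

Interfere edges:
  d↔{q}
  g↔{p}
  i↔∅
  p↔{g}
  q↔{d}

N(p) = ["g"]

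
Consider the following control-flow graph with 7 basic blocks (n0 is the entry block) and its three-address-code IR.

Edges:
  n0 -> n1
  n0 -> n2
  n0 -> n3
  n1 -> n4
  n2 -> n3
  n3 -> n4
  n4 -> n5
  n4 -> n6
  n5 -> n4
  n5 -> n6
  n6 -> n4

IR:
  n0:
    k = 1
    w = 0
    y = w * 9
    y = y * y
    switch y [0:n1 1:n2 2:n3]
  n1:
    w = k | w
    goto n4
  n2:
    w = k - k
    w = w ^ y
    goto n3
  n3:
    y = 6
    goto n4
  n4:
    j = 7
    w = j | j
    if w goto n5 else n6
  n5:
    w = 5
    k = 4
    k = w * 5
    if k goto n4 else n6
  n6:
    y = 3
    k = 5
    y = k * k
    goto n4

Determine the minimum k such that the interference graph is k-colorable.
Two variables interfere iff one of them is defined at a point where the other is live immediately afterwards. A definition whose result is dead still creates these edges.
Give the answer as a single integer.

Answer: 3

Working:
def/use:
  n0: def={k,w,y} ue=∅
  n1: def={w} ue={k,w}
  n2: def={w} ue={k,y}
  n3: def={y} ue=∅
  n4: def={j,w} ue=∅
  n5: def={k,w} ue=∅
  n6: def={k,y} ue=∅

Backward fixpoint:
  n0 li=∅ lo={k,w,y}
  n1 li={k,w} lo=∅
  n2 li={k,y} lo=∅
  n3 li=∅ lo=∅
  n4 li=∅ lo=∅
  n5 li=∅ lo=∅
  n6 li=∅ lo=∅

Conflict graph:
  j: ∅
  k: {w,y}
  w: {k,y}
  y: {k,w}

Chromatic number:
  {k,w,y} pairwise interfere (3-clique) ⇒ χ ≥ 3
  assign j→r0 k→r0 w→r1 y→r2 — no edge inside a register ⇒ χ ≤ 3
  χ = 3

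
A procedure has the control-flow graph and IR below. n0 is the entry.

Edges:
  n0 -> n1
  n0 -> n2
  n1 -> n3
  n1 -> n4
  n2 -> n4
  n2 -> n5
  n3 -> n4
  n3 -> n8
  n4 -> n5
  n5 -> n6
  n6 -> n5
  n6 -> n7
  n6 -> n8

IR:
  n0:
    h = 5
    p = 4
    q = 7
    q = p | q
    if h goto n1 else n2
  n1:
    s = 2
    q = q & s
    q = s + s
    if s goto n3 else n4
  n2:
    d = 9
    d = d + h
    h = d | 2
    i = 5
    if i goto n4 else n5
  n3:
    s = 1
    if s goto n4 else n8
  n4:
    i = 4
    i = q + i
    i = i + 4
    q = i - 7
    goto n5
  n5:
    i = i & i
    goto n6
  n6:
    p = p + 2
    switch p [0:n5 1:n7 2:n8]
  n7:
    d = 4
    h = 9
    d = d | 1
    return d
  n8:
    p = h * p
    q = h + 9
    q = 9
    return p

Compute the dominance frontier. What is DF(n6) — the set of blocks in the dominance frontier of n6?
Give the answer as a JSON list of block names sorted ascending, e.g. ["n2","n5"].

idom tree: n1←n0 n2←n0 n3←n1 n4←n0 n5←n0 n6←n5 n7←n6 n8←n0
Join-block Dom:
  n4: preds {n1,n2,n3}: {n0,n1} ∩ {n0,n2} ∩ {n0,n1,n3} = {n0}; idom=n0
  n5: preds {n2,n4,n6}: {n0,n2} ∩ {n0,n4} ∩ {n0,n5,n6} = {n0}; idom=n0
  n8: preds {n3,n6}: {n0,n1,n3} ∩ {n0,n5,n6} = {n0}; idom=n0

DF derivation:
  join n4 pred n1: n1 stop@n0
  join n4 pred n2: n2 stop@n0
  join n4 pred n3: n3→n1 stop@n0
  join n5 pred n2: n2 stop@n0
  join n5 pred n4: n4 stop@n0
  join n5 pred n6: n6→n5 stop@n0
  join n8 pred n3: n3→n1 stop@n0
  join n8 pred n6: n6→n5 stop@n0
  n0 → ∅
  n1 → {n4,n8}
  n2 → {n4,n5}
  n3 → {n4,n8}
  n4 → {n5}
  n5 → {n5,n8}
  n6 → {n5,n8}
  n7 → ∅
  n8 → ∅

DF(n6) = ["n5", "n8"]

Answer: ["n5", "n8"]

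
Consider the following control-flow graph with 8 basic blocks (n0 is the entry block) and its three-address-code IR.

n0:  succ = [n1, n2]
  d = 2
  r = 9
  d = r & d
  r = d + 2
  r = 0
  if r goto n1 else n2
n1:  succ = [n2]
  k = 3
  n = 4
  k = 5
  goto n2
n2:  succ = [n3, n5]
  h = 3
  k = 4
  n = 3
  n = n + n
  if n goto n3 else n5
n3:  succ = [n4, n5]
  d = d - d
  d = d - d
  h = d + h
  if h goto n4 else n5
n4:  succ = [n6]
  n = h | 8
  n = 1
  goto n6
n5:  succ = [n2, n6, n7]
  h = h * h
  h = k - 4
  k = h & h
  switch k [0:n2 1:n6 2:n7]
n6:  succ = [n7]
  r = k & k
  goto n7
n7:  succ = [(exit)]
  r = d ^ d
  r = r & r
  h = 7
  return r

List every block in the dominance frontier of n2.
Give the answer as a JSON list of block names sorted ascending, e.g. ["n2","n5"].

idom tree: n1←n0 n2←n0 n3←n2 n4←n3 n5←n2 n6←n2 n7←n2
Dom∩ at merges:
  n2: preds {n0,n1,n5}: {n0} ∩ {n0,n1} ∩ {n0,n2,n5} = {n0}; idom=n0
  n5: preds {n2,n3}: {n0,n2} ∩ {n0,n2,n3} = {n0,n2}; idom=n2
  n6: preds {n4,n5}: {n0,n2,n3,n4} ∩ {n0,n2,n5} = {n0,n2}; idom=n2
  n7: preds {n5,n6}: {n0,n2,n5} ∩ {n0,n2,n6} = {n0,n2}; idom=n2

DF walk-up:
  join n2 pred n0: · stop@n0
  join n2 pred n1: n1 stop@n0
  join n2 pred n5: n5→n2 stop@n0
  join n5 pred n2: · stop@n2
  join n5 pred n3: n3 stop@n2
  join n6 pred n4: n4→n3 stop@n2
  join n6 pred n5: n5 stop@n2
  join n7 pred n5: n5 stop@n2
  join n7 pred n6: n6 stop@n2
  n0 → ∅
  n1 → {n2}
  n2 → {n2}
  n3 → {n5,n6}
  n4 → {n6}
  n5 → {n2,n6,n7}
  n6 → {n7}
  n7 → ∅

DF(n2) = ["n2"]

Answer: ["n2"]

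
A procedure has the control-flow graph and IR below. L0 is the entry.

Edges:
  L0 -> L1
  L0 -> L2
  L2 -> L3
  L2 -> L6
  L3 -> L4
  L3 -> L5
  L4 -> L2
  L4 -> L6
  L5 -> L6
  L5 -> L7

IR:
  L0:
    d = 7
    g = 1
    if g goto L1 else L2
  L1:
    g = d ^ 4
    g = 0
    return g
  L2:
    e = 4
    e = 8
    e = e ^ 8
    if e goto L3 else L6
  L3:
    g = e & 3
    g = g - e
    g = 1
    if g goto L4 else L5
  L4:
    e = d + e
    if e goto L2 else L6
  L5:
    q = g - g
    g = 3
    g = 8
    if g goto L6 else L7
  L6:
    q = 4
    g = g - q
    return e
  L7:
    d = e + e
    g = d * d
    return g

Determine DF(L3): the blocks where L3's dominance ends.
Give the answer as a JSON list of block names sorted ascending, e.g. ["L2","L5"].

Answer: ["L2", "L6"]

Working:
idom tree: L1←L0 L2←L0 L3←L2 L4←L3 L5←L3 L6←L2 L7←L5
Join-block Dom:
  L2: preds {L0,L4}: {L0} ∩ {L0,L2,L3,L4} = {L0}; idom=L0
  L6: preds {L2,L4,L5}: {L0,L2} ∩ {L0,L2,L3,L4} ∩ {L0,L2,L3,L5} = {L0,L2}; idom=L2

Frontier:
  join L2 pred L0: · stop@L0
  join L2 pred L4: L4→L3→L2 stop@L0
  join L6 pred L2: · stop@L2
  join L6 pred L4: L4→L3 stop@L2
  join L6 pred L5: L5→L3 stop@L2
  L0 → ∅
  L1 → ∅
  L2 → {L2}
  L3 → {L2,L6}
  L4 → {L2,L6}
  L5 → {L6}
  L6 → ∅
  L7 → ∅

DF(L3) = ["L2", "L6"]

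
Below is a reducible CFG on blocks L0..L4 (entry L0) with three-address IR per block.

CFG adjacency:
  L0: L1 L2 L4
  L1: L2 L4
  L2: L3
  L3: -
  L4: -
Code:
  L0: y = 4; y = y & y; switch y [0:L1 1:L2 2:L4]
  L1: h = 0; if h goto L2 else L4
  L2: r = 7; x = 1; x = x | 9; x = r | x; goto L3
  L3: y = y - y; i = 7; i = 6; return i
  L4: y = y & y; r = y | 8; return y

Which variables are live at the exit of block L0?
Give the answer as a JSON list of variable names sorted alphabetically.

Answer: ["y"]

Derivation:
Per-block:
  L0 def {y} use ∅
  L1 def {h} use ∅
  L2 def {r,x} use ∅
  L3 def {i,y} use {y}
  L4 def {r,y} use {y}

Liveness:
  L0 li=∅ lo={y}
  L1 li={y} lo={y}
  L2 li={y} lo={y}
  L3 li={y} lo=∅
  L4 li={y} lo=∅

live-out(L0) = ["y"]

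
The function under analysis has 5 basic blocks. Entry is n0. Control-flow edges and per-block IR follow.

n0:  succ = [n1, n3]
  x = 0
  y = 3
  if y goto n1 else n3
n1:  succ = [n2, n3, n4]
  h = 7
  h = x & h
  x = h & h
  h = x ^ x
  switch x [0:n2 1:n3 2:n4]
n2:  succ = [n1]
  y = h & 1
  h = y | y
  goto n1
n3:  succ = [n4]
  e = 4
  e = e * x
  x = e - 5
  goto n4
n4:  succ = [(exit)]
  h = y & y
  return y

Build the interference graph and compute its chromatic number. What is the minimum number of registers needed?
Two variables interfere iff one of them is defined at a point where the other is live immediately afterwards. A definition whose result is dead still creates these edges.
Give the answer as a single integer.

Block summaries:
  n0: def={x,y} ue=∅
  n1: def={h,x} ue={x}
  n2: def={h,y} ue={h}
  n3: def={e,x} ue={x}
  n4: def={h} ue={y}

Backward fixpoint:
  n0 li=∅ lo={x,y}
  n1 li={x,y} lo={h,x,y}
  n2 li={h,x} lo={x,y}
  n3 li={x,y} lo={y}
  n4 li={y} lo=∅

Interfere edges:
  e: {x,y}
  h: {x,y}
  x: {e,h,y}
  y: {e,h,x}

Registers:
  lower bound: {e,x,y} mutually conflict ⇒ χ ≥ 3
  assign e→r2 h→r2 x→r0 y→r1 — no edge inside a register ⇒ χ ≤ 3
  χ = 3

Answer: 3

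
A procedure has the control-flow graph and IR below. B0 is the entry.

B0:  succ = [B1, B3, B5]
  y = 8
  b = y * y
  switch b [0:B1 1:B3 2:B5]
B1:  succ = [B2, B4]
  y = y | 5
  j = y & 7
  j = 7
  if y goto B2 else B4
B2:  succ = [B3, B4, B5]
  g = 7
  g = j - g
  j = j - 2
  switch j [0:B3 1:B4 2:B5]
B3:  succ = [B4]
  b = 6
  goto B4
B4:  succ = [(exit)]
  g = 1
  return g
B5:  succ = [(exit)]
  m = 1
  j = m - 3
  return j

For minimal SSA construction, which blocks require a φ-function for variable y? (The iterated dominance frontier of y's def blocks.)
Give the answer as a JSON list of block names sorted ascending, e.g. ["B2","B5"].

idom tree: B1←B0 B2←B1 B3←B0 B4←B0 B5←B0
Dom∩ at merges:
  B3: preds {B0,B2}: {B0} ∩ {B0,B1,B2} = {B0}; idom=B0
  B4: preds {B1,B2,B3}: {B0,B1} ∩ {B0,B1,B2} ∩ {B0,B3} = {B0}; idom=B0
  B5: preds {B0,B2}: {B0} ∩ {B0,B1,B2} = {B0}; idom=B0

DF derivation:
  join B3 pred B0: · stop@B0
  join B3 pred B2: B2→B1 stop@B0
  join B4 pred B1: B1 stop@B0
  join B4 pred B2: B2→B1 stop@B0
  join B4 pred B3: B3 stop@B0
  join B5 pred B0: · stop@B0
  join B5 pred B2: B2→B1 stop@B0
  B0 → ∅
  B1 → {B3,B4,B5}
  B2 → {B3,B4,B5}
  B3 → {B4}
  B4 → ∅
  B5 → ∅

φ for y: defs {B0,B1}
  DF⁺ = {B3,B4,B5}

Answer: ["B3", "B4", "B5"]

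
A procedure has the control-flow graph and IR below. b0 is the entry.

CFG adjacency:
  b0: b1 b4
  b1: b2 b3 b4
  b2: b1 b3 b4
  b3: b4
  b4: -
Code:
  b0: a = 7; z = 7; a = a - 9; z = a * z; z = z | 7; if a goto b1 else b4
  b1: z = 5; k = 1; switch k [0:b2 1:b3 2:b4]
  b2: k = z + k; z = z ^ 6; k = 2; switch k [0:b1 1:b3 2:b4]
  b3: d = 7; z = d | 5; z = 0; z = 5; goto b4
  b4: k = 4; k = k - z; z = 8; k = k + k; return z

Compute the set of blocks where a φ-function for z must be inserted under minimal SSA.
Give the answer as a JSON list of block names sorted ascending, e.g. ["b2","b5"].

idom tree: b1←b0 b2←b1 b3←b1 b4←b0
Join-block Dom:
  b1: preds {b0,b2}: {b0} ∩ {b0,b1,b2} = {b0}; idom=b0
  b3: preds {b1,b2}: {b0,b1} ∩ {b0,b1,b2} = {b0,b1}; idom=b1
  b4: preds {b0,b1,b2,b3}: {b0} ∩ {b0,b1} ∩ {b0,b1,b2} ∩ {b0,b1,b3} = {b0}; idom=b0

DF derivation:
  join b1 pred b0: · stop@b0
  join b1 pred b2: b2→b1 stop@b0
  join b3 pred b1: · stop@b1
  join b3 pred b2: b2 stop@b1
  join b4 pred b0: · stop@b0
  join b4 pred b1: b1 stop@b0
  join b4 pred b2: b2→b1 stop@b0
  join b4 pred b3: b3→b1 stop@b0
  DF(b0)=∅
  DF(b1)={b1,b4}
  DF(b2)={b1,b3,b4}
  DF(b3)={b4}
  DF(b4)=∅

φ for z: defs {b0,b1,b2,b3,b4}
  DF⁺ = {b1,b3,b4}

Answer: ["b1", "b3", "b4"]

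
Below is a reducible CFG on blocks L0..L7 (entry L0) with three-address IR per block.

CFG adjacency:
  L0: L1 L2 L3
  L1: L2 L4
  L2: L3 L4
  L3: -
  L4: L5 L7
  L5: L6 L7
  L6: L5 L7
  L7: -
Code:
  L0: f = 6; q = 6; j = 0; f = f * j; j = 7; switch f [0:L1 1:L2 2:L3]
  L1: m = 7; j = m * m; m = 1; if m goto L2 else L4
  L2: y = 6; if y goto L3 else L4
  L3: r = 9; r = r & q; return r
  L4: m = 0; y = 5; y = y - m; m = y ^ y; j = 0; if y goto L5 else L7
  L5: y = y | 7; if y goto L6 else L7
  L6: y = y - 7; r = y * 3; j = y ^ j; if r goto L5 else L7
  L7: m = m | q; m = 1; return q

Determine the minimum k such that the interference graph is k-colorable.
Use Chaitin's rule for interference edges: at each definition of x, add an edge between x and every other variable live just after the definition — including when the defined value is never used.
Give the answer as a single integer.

def/use:
  L0: def={f,j,q} ue=∅
  L1: def={j,m} ue=∅
  L2: def={y} ue=∅
  L3: def={r} ue={q}
  L4: def={j,m,y} ue=∅
  L5: def={y} ue={y}
  L6: def={j,r,y} ue={j,y}
  L7: def={m} ue={m,q}

Backward fixpoint:
  L0 li=∅ lo={q}
  L1 li={q} lo={q}
  L2 li={q} lo={q}
  L3 li={q} lo=∅
  L4 li={q} lo={j,m,q,y}
  L5 li={j,m,q,y} lo={j,m,q,y}
  L6 li={j,m,q,y} lo={j,m,q,y}
  L7 li={m,q} lo=∅

Conflict graph:
  f — {j,q}
  j — {f,m,q,r,y}
  m — {j,q,r,y}
  q — {f,j,m,r,y}
  r — {j,m,q,y}
  y — {j,m,q,r}

Colouring:
  {j,m,q,r,y} pairwise interfere (5-clique) ⇒ χ ≥ 5
  5-colouring: R0={j}  R1={q}  R2={f,m}  R3={r}  R4={y}
  χ = 5

Answer: 5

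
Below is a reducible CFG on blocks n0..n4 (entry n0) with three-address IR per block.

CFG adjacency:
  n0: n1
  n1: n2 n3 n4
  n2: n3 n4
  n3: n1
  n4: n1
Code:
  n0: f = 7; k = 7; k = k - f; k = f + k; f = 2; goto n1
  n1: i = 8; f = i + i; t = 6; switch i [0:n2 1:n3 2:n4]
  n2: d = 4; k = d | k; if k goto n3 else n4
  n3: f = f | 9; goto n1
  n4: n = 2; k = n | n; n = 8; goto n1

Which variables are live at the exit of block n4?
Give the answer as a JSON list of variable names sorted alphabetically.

Per-block:
  n0: {f,k} / ∅
  n1: {f,i,t} / ∅
  n2: {d,k} / {k}
  n3: {f} / {f}
  n4: {k,n} / ∅

Liveness:
  live n0: ∅→{k}
  live n1: {k}→{f,k}
  live n2: {f,k}→{f,k}
  live n3: {f,k}→{k}
  live n4: ∅→{k}

live-out(n4) = ["k"]

Answer: ["k"]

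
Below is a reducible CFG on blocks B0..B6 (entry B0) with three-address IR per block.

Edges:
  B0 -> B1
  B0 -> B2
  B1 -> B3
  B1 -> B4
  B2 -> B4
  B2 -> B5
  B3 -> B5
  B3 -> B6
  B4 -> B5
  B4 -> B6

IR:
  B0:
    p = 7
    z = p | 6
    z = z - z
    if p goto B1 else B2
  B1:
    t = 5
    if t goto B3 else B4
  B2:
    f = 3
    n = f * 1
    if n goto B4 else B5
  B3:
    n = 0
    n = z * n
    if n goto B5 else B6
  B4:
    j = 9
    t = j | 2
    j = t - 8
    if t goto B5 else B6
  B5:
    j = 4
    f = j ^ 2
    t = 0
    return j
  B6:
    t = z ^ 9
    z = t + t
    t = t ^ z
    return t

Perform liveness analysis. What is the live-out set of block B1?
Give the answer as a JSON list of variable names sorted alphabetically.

Per-block:
  B0 def {p,z} use ∅
  B1 def {t} use ∅
  B2 def {f,n} use ∅
  B3 def {n} use {z}
  B4 def {j,t} use ∅
  B5 def {f,j,t} use ∅
  B6 def {t,z} use {z}

Liveness:
  B0 li=∅ lo={z}
  B1 li={z} lo={z}
  B2 li={z} lo={z}
  B3 li={z} lo={z}
  B4 li={z} lo={z}
  B5 li=∅ lo=∅
  B6 li={z} lo=∅

live-out(B1) = ["z"]

Answer: ["z"]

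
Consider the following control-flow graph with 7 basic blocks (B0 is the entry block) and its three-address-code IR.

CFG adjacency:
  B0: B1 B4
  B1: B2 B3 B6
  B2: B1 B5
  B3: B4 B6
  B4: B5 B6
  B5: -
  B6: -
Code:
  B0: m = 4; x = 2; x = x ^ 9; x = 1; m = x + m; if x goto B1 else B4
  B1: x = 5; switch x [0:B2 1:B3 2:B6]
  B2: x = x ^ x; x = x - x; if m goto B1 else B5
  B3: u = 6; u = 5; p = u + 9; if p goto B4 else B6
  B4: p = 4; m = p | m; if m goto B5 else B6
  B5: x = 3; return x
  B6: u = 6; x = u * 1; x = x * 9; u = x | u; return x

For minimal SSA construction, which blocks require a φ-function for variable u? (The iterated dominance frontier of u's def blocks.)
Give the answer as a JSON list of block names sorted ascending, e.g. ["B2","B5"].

idom tree: B1←B0 B2←B1 B3←B1 B4←B0 B5←B0 B6←B0
Dom∩ at merges:
  B1: preds {B0,B2}: {B0} ∩ {B0,B1,B2} = {B0}; idom=B0
  B4: preds {B0,B3}: {B0} ∩ {B0,B1,B3} = {B0}; idom=B0
  B5: preds {B2,B4}: {B0,B1,B2} ∩ {B0,B4} = {B0}; idom=B0
  B6: preds {B1,B3,B4}: {B0,B1} ∩ {B0,B1,B3} ∩ {B0,B4} = {B0}; idom=B0

DF derivation:
  B1←B0: walk · to B0
  B1←B2: walk B2→B1 to B0
  B4←B0: walk · to B0
  B4←B3: walk B3→B1 to B0
  B5←B2: walk B2→B1 to B0
  B5←B4: walk B4 to B0
  B6←B1: walk B1 to B0
  B6←B3: walk B3→B1 to B0
  B6←B4: walk B4 to B0
  B0: DF=∅
  B1: DF={B1,B4,B5,B6}
  B2: DF={B1,B5}
  B3: DF={B4,B6}
  B4: DF={B5,B6}
  B5: DF=∅
  B6: DF=∅

φ for u: defs {B3,B6}
  DF⁺ = {B4,B5,B6}

Answer: ["B4", "B5", "B6"]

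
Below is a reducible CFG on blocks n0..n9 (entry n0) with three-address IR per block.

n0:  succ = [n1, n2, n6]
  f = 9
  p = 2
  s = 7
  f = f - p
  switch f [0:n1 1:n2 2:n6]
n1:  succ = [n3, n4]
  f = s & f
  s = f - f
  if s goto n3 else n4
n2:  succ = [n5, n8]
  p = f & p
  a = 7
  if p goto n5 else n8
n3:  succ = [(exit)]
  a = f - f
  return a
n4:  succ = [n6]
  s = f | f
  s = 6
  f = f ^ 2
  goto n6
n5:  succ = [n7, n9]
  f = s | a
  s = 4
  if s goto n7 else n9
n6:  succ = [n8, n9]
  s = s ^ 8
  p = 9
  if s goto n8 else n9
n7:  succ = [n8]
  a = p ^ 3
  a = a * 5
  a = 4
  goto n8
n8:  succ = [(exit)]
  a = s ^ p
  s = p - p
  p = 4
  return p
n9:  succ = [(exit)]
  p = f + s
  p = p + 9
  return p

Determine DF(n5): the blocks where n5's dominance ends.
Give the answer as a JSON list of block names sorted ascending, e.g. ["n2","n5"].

idom tree: n1←n0 n2←n0 n3←n1 n4←n1 n5←n2 n6←n0 n7←n5 n8←n0 n9←n0
Dom∩ at merges:
  n6: preds {n0,n4}: {n0} ∩ {n0,n1,n4} = {n0}; idom=n0
  n8: preds {n2,n6,n7}: {n0,n2} ∩ {n0,n6} ∩ {n0,n2,n5,n7} = {n0}; idom=n0
  n9: preds {n5,n6}: {n0,n2,n5} ∩ {n0,n6} = {n0}; idom=n0

DF derivation:
  join n6 pred n0: · stop@n0
  join n6 pred n4: n4→n1 stop@n0
  join n8 pred n2: n2 stop@n0
  join n8 pred n6: n6 stop@n0
  join n8 pred n7: n7→n5→n2 stop@n0
  join n9 pred n5: n5→n2 stop@n0
  join n9 pred n6: n6 stop@n0
  n0: DF=∅
  n1: DF={n6}
  n2: DF={n8,n9}
  n3: DF=∅
  n4: DF={n6}
  n5: DF={n8,n9}
  n6: DF={n8,n9}
  n7: DF={n8}
  n8: DF=∅
  n9: DF=∅

DF(n5) = ["n8", "n9"]

Answer: ["n8", "n9"]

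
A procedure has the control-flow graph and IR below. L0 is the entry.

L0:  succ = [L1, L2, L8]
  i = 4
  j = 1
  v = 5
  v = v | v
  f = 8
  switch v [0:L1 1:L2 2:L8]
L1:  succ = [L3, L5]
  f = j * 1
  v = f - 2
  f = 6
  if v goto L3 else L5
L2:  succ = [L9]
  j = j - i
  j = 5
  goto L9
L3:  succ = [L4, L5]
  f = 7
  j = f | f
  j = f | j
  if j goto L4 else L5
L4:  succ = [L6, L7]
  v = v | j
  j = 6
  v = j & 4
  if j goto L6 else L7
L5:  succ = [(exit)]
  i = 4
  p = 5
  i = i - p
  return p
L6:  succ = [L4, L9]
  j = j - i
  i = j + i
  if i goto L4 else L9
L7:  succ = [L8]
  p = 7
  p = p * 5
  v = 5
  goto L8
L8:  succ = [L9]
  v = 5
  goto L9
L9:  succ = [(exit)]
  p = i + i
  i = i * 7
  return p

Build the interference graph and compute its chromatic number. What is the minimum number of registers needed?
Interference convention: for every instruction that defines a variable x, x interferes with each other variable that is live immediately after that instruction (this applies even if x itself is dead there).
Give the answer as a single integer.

def/use:
  L0: def={f,i,j,v} ue=∅
  L1: def={f,v} ue={j}
  L2: def={j} ue={i,j}
  L3: def={f,j} ue=∅
  L4: def={j,v} ue={j,v}
  L5: def={i,p} ue=∅
  L6: def={i,j} ue={i,j}
  L7: def={p,v} ue=∅
  L8: def={v} ue=∅
  L9: def={i,p} ue={i}

Backward fixpoint:
  L0 li=∅ lo={i,j}
  L1 li={i,j} lo={i,v}
  L2 li={i,j} lo={i}
  L3 li={i,v} lo={i,j,v}
  L4 li={i,j,v} lo={i,j,v}
  L5 li=∅ lo=∅
  L6 li={i,j,v} lo={i,j,v}
  L7 li={i} lo={i}
  L8 li={i} lo={i}
  L9 li={i} lo=∅

Interference:
  f: {i,j,v}
  i: {f,j,p,v}
  j: {f,i,v}
  p: {i}
  v: {f,i,j}

Registers:
  lower bound: {f,i,j,v} mutually conflict ⇒ χ ≥ 4
  4-colouring: r0={i}  r1={f,p}  r2={j}  r3={v}
  χ = 4

Answer: 4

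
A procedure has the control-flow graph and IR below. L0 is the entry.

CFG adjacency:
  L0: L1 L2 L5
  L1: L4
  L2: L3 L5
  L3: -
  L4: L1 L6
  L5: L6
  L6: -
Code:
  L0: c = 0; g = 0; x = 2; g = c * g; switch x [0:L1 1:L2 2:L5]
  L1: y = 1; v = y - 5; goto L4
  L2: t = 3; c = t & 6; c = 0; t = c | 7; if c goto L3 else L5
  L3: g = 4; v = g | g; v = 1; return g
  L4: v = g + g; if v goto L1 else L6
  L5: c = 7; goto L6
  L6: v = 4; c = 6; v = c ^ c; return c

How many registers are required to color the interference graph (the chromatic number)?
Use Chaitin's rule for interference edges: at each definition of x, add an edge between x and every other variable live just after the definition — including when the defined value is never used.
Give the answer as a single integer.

def/use:
  L0: {c,g,x} / ∅
  L1: {v,y} / ∅
  L2: {c,t} / ∅
  L3: {g,v} / ∅
  L4: {v} / {g}
  L5: {c} / ∅
  L6: {c,v} / ∅

Live sets:
  live L0: ∅→{g}
  live L1: {g}→{g}
  live L2: ∅→∅
  live L3: ∅→∅
  live L4: {g}→{g}
  live L5: ∅→∅
  live L6: ∅→∅

Interference:
  c↔{g,t,v,x}
  g↔{c,v,x,y}
  t↔{c}
  v↔{c,g}
  x↔{c,g}
  y↔{g}

Registers:
  lower bound: {c,g,v} mutually conflict ⇒ χ ≥ 3
  3-colouring: c0={c,y}  c1={g,t}  c2={v,x}
  χ = 3

Answer: 3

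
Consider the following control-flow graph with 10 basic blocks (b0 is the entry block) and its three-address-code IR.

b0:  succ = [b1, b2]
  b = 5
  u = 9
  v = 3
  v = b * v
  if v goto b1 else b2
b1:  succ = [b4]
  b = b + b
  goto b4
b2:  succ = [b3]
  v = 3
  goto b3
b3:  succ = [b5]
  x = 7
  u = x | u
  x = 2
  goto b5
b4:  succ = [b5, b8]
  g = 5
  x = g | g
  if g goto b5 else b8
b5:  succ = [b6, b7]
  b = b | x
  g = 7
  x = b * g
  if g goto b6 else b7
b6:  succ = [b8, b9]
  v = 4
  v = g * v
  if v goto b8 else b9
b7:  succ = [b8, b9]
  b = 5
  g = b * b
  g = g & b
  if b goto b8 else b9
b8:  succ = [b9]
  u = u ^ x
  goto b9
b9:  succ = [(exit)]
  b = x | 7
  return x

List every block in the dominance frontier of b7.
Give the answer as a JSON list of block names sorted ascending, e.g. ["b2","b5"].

Answer: ["b8", "b9"]

Derivation:
idom tree: b1←b0 b2←b0 b3←b2 b4←b1 b5←b0 b6←b5 b7←b5 b8←b0 b9←b0
Dom at joins:
  b5: preds {b3,b4}: {b0,b2,b3} ∩ {b0,b1,b4} = {b0}; idom=b0
  b8: preds {b4,b6,b7}: {b0,b1,b4} ∩ {b0,b5,b6} ∩ {b0,b5,b7} = {b0}; idom=b0
  b9: preds {b6,b7,b8}: {b0,b5,b6} ∩ {b0,b5,b7} ∩ {b0,b8} = {b0}; idom=b0

Frontier:
  join b5 pred b3: b3→b2 stop@b0
  join b5 pred b4: b4→b1 stop@b0
  join b8 pred b4: b4→b1 stop@b0
  join b8 pred b6: b6→b5 stop@b0
  join b8 pred b7: b7→b5 stop@b0
  join b9 pred b6: b6→b5 stop@b0
  join b9 pred b7: b7→b5 stop@b0
  join b9 pred b8: b8 stop@b0
  DF(b0)=∅
  DF(b1)={b5,b8}
  DF(b2)={b5}
  DF(b3)={b5}
  DF(b4)={b5,b8}
  DF(b5)={b8,b9}
  DF(b6)={b8,b9}
  DF(b7)={b8,b9}
  DF(b8)={b9}
  DF(b9)=∅

DF(b7) = ["b8", "b9"]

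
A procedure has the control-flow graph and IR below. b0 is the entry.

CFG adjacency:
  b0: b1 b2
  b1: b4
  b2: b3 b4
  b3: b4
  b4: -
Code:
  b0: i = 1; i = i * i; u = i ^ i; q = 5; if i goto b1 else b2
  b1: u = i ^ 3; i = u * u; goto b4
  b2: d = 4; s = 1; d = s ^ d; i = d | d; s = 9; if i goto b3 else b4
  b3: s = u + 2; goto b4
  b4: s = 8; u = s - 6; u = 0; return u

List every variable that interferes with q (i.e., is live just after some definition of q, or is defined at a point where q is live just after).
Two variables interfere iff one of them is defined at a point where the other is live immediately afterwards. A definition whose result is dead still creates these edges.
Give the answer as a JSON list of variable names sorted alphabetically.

Block summaries:
  b0 def {i,q,u} use ∅
  b1 def {i,u} use {i}
  b2 def {d,i,s} use ∅
  b3 def {s} use {u}
  b4 def {s,u} use ∅

Backward fixpoint:
  b0: in=∅ out={i,u}
  b1: in={i} out=∅
  b2: in={u} out={u}
  b3: in={u} out=∅
  b4: in=∅ out=∅

Conflict graph:
  d: {s,u}
  i: {q,s,u}
  q: {i,u}
  s: {d,i,u}
  u: {d,i,q,s}

N(q) = ["i", "u"]

Answer: ["i", "u"]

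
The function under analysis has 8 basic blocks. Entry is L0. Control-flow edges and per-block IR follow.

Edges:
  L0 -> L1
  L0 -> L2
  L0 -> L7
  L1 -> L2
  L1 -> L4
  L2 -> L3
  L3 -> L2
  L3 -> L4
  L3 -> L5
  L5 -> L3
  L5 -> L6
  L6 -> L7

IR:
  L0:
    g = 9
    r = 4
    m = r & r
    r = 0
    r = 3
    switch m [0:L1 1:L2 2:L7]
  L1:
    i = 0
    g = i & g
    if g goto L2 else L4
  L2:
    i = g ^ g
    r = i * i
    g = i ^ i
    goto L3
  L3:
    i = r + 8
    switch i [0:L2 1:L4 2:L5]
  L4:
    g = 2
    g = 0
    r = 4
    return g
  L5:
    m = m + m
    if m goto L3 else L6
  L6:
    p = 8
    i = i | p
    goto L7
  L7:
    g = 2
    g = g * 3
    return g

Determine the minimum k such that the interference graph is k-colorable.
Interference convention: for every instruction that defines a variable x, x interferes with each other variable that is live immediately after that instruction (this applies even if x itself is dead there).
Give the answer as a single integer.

Answer: 4

Analysis:
Per-block:
  L0 def {g,m,r} use ∅
  L1 def {g,i} use {g}
  L2 def {g,i,r} use {g}
  L3 def {i} use {r}
  L4 def {g,r} use ∅
  L5 def {m} use {m}
  L6 def {i,p} use {i}
  L7 def {g} use ∅

Live sets:
  L0 li=∅ lo={g,m}
  L1 li={g,m} lo={g,m}
  L2 li={g,m} lo={g,m,r}
  L3 li={g,m,r} lo={g,i,m,r}
  L4 li=∅ lo=∅
  L5 li={g,i,m,r} lo={g,i,m,r}
  L6 li={i} lo=∅
  L7 li=∅ lo=∅

Interfere edges:
  g↔{i,m,r}
  i↔{g,m,p,r}
  m↔{g,i,r}
  p↔{i}
  r↔{g,i,m}

Chromatic number:
  lower bound: {g,i,m,r} mutually conflict ⇒ χ ≥ 4
  assign g→c1 i→c0 m→c2 p→c1 r→c3 — no edge inside a register ⇒ χ ≤ 4
  χ = 4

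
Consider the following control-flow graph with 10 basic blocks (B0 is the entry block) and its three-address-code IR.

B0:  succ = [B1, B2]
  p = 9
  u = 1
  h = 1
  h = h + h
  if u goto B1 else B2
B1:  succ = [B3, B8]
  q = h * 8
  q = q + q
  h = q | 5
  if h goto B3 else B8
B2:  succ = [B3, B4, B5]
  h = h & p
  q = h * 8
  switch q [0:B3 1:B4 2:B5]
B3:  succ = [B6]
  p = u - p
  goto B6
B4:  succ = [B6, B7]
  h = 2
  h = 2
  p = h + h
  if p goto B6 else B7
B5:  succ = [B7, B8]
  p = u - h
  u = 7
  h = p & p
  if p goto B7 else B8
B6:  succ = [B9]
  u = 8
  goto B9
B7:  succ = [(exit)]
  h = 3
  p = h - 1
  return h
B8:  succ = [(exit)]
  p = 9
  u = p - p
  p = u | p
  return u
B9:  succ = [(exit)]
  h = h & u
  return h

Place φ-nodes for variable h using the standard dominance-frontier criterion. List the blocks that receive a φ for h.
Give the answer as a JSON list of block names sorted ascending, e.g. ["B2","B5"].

Answer: ["B3", "B6", "B7", "B8"]

Derivation:
idom tree: B1←B0 B2←B0 B3←B0 B4←B2 B5←B2 B6←B0 B7←B2 B8←B0 B9←B6
Dom at joins:
  B3: preds {B1,B2}: {B0,B1} ∩ {B0,B2} = {B0}; idom=B0
  B6: preds {B3,B4}: {B0,B3} ∩ {B0,B2,B4} = {B0}; idom=B0
  B7: preds {B4,B5}: {B0,B2,B4} ∩ {B0,B2,B5} = {B0,B2}; idom=B2
  B8: preds {B1,B5}: {B0,B1} ∩ {B0,B2,B5} = {B0}; idom=B0

DF derivation:
  B3←B1: walk B1 to B0
  B3←B2: walk B2 to B0
  B6←B3: walk B3 to B0
  B6←B4: walk B4→B2 to B0
  B7←B4: walk B4 to B2
  B7←B5: walk B5 to B2
  B8←B1: walk B1 to B0
  B8←B5: walk B5→B2 to B0
  B0: DF=∅
  B1: DF={B3,B8}
  B2: DF={B3,B6,B8}
  B3: DF={B6}
  B4: DF={B6,B7}
  B5: DF={B7,B8}
  B6: DF=∅
  B7: DF=∅
  B8: DF=∅
  B9: DF=∅

φ for h: defs {B0,B1,B2,B4,B5,B7,B9}
  DF⁺ = {B3,B6,B7,B8}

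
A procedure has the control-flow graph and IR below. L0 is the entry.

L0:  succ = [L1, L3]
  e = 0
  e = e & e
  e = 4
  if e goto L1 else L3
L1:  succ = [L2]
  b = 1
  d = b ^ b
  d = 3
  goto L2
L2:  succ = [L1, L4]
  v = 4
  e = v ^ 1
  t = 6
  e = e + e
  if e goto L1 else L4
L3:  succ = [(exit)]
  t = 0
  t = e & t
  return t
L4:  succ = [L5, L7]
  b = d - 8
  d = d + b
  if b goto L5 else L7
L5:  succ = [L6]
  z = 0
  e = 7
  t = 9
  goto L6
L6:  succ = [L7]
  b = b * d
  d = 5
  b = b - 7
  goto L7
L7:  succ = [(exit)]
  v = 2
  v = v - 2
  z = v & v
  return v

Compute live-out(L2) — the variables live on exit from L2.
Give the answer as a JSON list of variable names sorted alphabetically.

Answer: ["d"]

Derivation:
Per-block:
  L0: {e} / ∅
  L1: {b,d} / ∅
  L2: {e,t,v} / ∅
  L3: {t} / {e}
  L4: {b,d} / {d}
  L5: {e,t,z} / ∅
  L6: {b,d} / {b,d}
  L7: {v,z} / ∅

Live sets:
  L0 li=∅ lo={e}
  L1 li=∅ lo={d}
  L2 li={d} lo={d}
  L3 li={e} lo=∅
  L4 li={d} lo={b,d}
  L5 li={b,d} lo={b,d}
  L6 li={b,d} lo=∅
  L7 li=∅ lo=∅

live-out(L2) = ["d"]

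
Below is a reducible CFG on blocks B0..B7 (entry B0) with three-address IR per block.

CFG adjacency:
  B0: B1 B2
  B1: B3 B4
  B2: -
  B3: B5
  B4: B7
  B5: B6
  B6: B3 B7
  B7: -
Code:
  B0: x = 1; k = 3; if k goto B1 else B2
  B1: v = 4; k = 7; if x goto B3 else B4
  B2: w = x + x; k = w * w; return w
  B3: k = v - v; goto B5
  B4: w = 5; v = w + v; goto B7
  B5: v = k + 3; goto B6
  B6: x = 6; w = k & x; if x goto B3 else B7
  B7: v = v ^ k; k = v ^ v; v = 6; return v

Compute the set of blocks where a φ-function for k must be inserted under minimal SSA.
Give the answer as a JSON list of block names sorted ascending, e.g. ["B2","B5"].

Answer: ["B3", "B7"]

Analysis:
idom tree: B1←B0 B2←B0 B3←B1 B4←B1 B5←B3 B6←B5 B7←B1
Dom at joins:
  B3: preds {B1,B6}: {B0,B1} ∩ {B0,B1,B3,B5,B6} = {B0,B1}; idom=B1
  B7: preds {B4,B6}: {B0,B1,B4} ∩ {B0,B1,B3,B5,B6} = {B0,B1}; idom=B1

Frontier:
  B3←B1: walk · to B1
  B3←B6: walk B6→B5→B3 to B1
  B7←B4: walk B4 to B1
  B7←B6: walk B6→B5→B3 to B1
  B0: DF=∅
  B1: DF=∅
  B2: DF=∅
  B3: DF={B3,B7}
  B4: DF={B7}
  B5: DF={B3,B7}
  B6: DF={B3,B7}
  B7: DF=∅

φ for k: defs {B0,B1,B2,B3,B7}
  DF⁺ = {B3,B7}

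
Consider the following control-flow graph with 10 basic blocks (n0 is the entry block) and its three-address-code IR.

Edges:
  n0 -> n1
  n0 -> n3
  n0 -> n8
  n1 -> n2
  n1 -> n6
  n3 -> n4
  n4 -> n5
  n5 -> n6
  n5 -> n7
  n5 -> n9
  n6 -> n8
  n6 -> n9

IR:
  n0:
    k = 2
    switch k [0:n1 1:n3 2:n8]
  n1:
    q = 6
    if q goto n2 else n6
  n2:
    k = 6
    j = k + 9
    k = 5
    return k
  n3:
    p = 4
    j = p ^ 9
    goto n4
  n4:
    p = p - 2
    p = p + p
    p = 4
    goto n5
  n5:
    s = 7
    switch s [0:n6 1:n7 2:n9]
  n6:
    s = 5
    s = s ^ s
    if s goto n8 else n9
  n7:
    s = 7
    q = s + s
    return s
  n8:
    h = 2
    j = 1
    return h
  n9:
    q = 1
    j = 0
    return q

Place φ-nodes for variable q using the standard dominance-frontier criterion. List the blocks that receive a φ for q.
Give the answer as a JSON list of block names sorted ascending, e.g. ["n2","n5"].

idom tree: n1←n0 n2←n1 n3←n0 n4←n3 n5←n4 n6←n0 n7←n5 n8←n0 n9←n0
Dom at joins:
  n6: preds {n1,n5}: {n0,n1} ∩ {n0,n3,n4,n5} = {n0}; idom=n0
  n8: preds {n0,n6}: {n0} ∩ {n0,n6} = {n0}; idom=n0
  n9: preds {n5,n6}: {n0,n3,n4,n5} ∩ {n0,n6} = {n0}; idom=n0

DF walk-up:
  join n6 pred n1: n1 stop@n0
  join n6 pred n5: n5→n4→n3 stop@n0
  join n8 pred n0: · stop@n0
  join n8 pred n6: n6 stop@n0
  join n9 pred n5: n5→n4→n3 stop@n0
  join n9 pred n6: n6 stop@n0
  DF(n0)=∅
  DF(n1)={n6}
  DF(n2)=∅
  DF(n3)={n6,n9}
  DF(n4)={n6,n9}
  DF(n5)={n6,n9}
  DF(n6)={n8,n9}
  DF(n7)=∅
  DF(n8)=∅
  DF(n9)=∅

φ for q: defs {n1,n7,n9}
  DF⁺ = {n6,n8,n9}

Answer: ["n6", "n8", "n9"]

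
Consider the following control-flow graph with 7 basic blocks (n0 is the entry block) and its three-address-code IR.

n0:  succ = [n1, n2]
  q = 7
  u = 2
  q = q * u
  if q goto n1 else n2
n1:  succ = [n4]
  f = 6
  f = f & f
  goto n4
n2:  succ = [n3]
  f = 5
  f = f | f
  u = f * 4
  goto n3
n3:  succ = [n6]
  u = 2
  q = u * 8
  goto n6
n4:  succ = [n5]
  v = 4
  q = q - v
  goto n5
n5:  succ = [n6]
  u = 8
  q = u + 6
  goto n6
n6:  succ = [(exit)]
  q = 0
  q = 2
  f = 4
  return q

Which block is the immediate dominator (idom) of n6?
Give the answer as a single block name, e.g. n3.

Answer: n0

Derivation:
idom tree: n1←n0 n2←n0 n3←n2 n4←n1 n5←n4 n6←n0
Join-block Dom:
  n6: preds {n3,n5}: {n0,n2,n3} ∩ {n0,n1,n4,n5} = {n0}; idom=n0

idom(n6) = n0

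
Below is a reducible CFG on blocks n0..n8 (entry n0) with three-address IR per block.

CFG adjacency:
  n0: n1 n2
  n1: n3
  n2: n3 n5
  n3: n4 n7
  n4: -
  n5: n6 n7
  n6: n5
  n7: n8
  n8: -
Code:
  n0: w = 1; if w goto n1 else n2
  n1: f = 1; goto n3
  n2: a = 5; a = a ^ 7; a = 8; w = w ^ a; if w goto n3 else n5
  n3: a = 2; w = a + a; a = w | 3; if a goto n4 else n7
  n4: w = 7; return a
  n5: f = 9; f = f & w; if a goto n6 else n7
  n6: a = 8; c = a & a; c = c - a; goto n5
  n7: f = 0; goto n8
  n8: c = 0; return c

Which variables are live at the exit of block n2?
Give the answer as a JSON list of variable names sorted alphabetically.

def/use:
  n0 def {w} use ∅
  n1 def {f} use ∅
  n2 def {a,w} use {w}
  n3 def {a,w} use ∅
  n4 def {w} use {a}
  n5 def {f} use {a,w}
  n6 def {a,c} use ∅
  n7 def {f} use ∅
  n8 def {c} use ∅

Live sets:
  n0: in=∅ out={w}
  n1: in=∅ out=∅
  n2: in={w} out={a,w}
  n3: in=∅ out={a}
  n4: in={a} out=∅
  n5: in={a,w} out={w}
  n6: in={w} out={a,w}
  n7: in=∅ out=∅
  n8: in=∅ out=∅

live-out(n2) = ["a", "w"]

Answer: ["a", "w"]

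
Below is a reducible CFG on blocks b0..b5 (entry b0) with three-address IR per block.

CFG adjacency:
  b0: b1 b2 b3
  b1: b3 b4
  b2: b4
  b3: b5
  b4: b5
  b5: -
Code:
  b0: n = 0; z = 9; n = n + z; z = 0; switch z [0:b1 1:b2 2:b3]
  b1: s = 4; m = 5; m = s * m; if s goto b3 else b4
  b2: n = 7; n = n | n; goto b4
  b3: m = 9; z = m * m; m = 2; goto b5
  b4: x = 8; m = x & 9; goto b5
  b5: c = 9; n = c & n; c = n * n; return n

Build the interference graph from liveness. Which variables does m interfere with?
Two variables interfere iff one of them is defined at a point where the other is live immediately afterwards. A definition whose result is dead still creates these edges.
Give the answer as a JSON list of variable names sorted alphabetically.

Block summaries:
  b0: def={n,z} ue=∅
  b1: def={m,s} ue=∅
  b2: def={n} ue=∅
  b3: def={m,z} ue=∅
  b4: def={m,x} ue=∅
  b5: def={c,n} ue={n}

Backward fixpoint:
  b0 li=∅ lo={n}
  b1 li={n} lo={n}
  b2 li=∅ lo={n}
  b3 li={n} lo={n}
  b4 li={n} lo={n}
  b5 li={n} lo=∅

Interfere edges:
  c — {n}
  m — {n,s}
  n — {c,m,s,x,z}
  s — {m,n}
  x — {n}
  z — {n}

N(m) = ["n", "s"]

Answer: ["n", "s"]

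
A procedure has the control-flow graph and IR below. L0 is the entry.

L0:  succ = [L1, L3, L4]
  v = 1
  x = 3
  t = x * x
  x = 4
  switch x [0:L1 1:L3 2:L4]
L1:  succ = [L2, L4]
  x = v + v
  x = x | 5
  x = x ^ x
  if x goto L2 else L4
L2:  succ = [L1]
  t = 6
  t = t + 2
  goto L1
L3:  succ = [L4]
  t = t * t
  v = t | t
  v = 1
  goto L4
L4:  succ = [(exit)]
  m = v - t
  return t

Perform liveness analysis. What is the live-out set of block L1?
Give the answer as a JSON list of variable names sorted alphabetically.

Answer: ["t", "v"]

Analysis:
Block summaries:
  L0 def {t,v,x} use ∅
  L1 def {x} use {v}
  L2 def {t} use ∅
  L3 def {t,v} use {t}
  L4 def {m} use {t,v}

Liveness:
  L0: in=∅ out={t,v}
  L1: in={t,v} out={t,v}
  L2: in={v} out={t,v}
  L3: in={t} out={t,v}
  L4: in={t,v} out=∅

live-out(L1) = ["t", "v"]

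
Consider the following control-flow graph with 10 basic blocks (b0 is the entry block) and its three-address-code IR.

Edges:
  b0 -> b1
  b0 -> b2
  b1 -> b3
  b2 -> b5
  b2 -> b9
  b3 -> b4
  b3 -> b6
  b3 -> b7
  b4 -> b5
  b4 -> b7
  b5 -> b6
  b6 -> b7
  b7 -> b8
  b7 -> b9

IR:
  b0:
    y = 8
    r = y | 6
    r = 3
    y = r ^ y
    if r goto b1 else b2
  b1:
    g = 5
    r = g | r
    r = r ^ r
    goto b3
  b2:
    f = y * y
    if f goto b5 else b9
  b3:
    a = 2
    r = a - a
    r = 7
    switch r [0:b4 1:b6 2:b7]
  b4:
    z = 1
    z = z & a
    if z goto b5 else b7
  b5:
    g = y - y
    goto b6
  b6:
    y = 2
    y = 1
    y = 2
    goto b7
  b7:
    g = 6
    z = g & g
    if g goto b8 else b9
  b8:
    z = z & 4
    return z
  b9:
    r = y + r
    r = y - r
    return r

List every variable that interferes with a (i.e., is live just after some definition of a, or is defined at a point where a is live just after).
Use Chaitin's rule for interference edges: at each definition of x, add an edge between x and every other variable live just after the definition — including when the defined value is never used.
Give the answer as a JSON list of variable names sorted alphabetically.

Per-block:
  b0: def={r,y} ue=∅
  b1: def={g,r} ue={r}
  b2: def={f} ue={y}
  b3: def={a,r} ue=∅
  b4: def={z} ue={a}
  b5: def={g} ue={y}
  b6: def={y} ue=∅
  b7: def={g,z} ue=∅
  b8: def={z} ue={z}
  b9: def={r} ue={r,y}

Liveness:
  b0 li=∅ lo={r,y}
  b1 li={r,y} lo={y}
  b2 li={r,y} lo={r,y}
  b3 li={y} lo={a,r,y}
  b4 li={a,r,y} lo={r,y}
  b5 li={r,y} lo={r}
  b6 li={r} lo={r,y}
  b7 li={r,y} lo={r,y,z}
  b8 li={z} lo=∅
  b9 li={r,y} lo=∅

Interfere edges:
  a — {r,y,z}
  f — {r,y}
  g — {r,y,z}
  r — {a,f,g,y,z}
  y — {a,f,g,r,z}
  z — {a,g,r,y}

N(a) = ["r", "y", "z"]

Answer: ["r", "y", "z"]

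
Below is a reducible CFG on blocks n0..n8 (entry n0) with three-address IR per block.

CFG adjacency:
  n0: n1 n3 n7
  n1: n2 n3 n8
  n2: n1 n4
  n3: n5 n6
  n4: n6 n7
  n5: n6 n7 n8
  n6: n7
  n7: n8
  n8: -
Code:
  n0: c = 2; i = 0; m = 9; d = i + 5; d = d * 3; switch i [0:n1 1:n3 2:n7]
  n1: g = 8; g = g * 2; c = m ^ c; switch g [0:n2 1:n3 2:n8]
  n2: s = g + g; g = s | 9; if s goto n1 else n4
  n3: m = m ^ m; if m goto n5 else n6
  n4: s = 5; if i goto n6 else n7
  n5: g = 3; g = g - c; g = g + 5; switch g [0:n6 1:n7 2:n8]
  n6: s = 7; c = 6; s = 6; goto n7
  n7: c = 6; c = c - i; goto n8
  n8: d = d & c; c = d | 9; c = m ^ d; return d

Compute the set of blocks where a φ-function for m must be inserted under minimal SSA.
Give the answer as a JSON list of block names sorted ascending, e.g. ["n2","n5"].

idom tree: n1←n0 n2←n1 n3←n0 n4←n2 n5←n3 n6←n0 n7←n0 n8←n0
Dom∩ at merges:
  n1: preds {n0,n2}: {n0} ∩ {n0,n1,n2} = {n0}; idom=n0
  n3: preds {n0,n1}: {n0} ∩ {n0,n1} = {n0}; idom=n0
  n6: preds {n3,n4,n5}: {n0,n3} ∩ {n0,n1,n2,n4} ∩ {n0,n3,n5} = {n0}; idom=n0
  n7: preds {n0,n4,n5,n6}: {n0} ∩ {n0,n1,n2,n4} ∩ {n0,n3,n5} ∩ {n0,n6} = {n0}; idom=n0
  n8: preds {n1,n5,n7}: {n0,n1} ∩ {n0,n3,n5} ∩ {n0,n7} = {n0}; idom=n0

Frontier:
  join n1 pred n0: · stop@n0
  join n1 pred n2: n2→n1 stop@n0
  join n3 pred n0: · stop@n0
  join n3 pred n1: n1 stop@n0
  join n6 pred n3: n3 stop@n0
  join n6 pred n4: n4→n2→n1 stop@n0
  join n6 pred n5: n5→n3 stop@n0
  join n7 pred n0: · stop@n0
  join n7 pred n4: n4→n2→n1 stop@n0
  join n7 pred n5: n5→n3 stop@n0
  join n7 pred n6: n6 stop@n0
  join n8 pred n1: n1 stop@n0
  join n8 pred n5: n5→n3 stop@n0
  join n8 pred n7: n7 stop@n0
  n0 → ∅
  n1 → {n1,n3,n6,n7,n8}
  n2 → {n1,n6,n7}
  n3 → {n6,n7,n8}
  n4 → {n6,n7}
  n5 → {n6,n7,n8}
  n6 → {n7}
  n7 → {n8}
  n8 → ∅

φ for m: defs {n0,n3}
  DF⁺ = {n6,n7,n8}

Answer: ["n6", "n7", "n8"]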